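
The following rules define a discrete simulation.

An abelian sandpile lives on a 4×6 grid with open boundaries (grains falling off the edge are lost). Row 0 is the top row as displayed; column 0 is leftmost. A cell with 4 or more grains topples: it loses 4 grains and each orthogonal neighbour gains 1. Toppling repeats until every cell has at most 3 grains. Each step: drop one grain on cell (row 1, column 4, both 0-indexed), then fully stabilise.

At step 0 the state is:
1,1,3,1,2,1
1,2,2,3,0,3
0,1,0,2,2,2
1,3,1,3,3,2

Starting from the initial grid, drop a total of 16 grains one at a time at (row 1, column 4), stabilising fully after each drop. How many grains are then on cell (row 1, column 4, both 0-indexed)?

3

k=0  1,1,3,1,2,1
1,2,2,3,0,3
0,1,0,2,2,2
1,3,1,3,3,2
k=1  1,1,3,1,2,1
1,2,2,3,1,3
0,1,0,2,2,2
1,3,1,3,3,2
k=2  1,1,3,1,2,1
1,2,2,3,2,3
0,1,0,2,2,2
1,3,1,3,3,2
k=3  1,1,3,1,2,1
1,2,2,3,3,3
0,1,0,2,2,2
1,3,1,3,3,2
k=4  1,1,3,2,3,2
1,2,3,0,2,0
0,1,0,3,3,3
1,3,1,3,3,2
k=5  1,1,3,2,3,2
1,2,3,0,3,0
0,1,0,3,3,3
1,3,1,3,3,2
k=6  1,1,3,3,0,3
1,2,3,2,2,2
0,1,1,1,3,1
1,3,2,1,2,0
k=7  1,1,3,3,0,3
1,2,3,2,3,2
0,1,1,1,3,1
1,3,2,1,2,0
k=8  1,1,3,3,1,3
1,2,3,3,1,3
0,1,1,2,0,2
1,3,2,1,3,0
k=9  1,1,3,3,1,3
1,2,3,3,2,3
0,1,1,2,0,2
1,3,2,1,3,0
k=10  1,1,3,3,1,3
1,2,3,3,3,3
0,1,1,2,0,2
1,3,2,1,3,0
k=11  1,2,1,2,0,1
1,3,1,2,3,1
0,1,2,3,1,3
1,3,2,1,3,0
k=12  1,2,1,2,1,1
1,3,1,3,0,2
0,1,2,3,2,3
1,3,2,1,3,0
k=13  1,2,1,2,1,1
1,3,1,3,1,2
0,1,2,3,2,3
1,3,2,1,3,0
k=14  1,2,1,2,1,1
1,3,1,3,2,2
0,1,2,3,2,3
1,3,2,1,3,0
k=15  1,2,1,2,1,1
1,3,1,3,3,2
0,1,2,3,2,3
1,3,2,1,3,0
k=16  1,2,1,3,2,2
1,3,2,1,3,0
0,1,3,1,2,1
1,3,2,3,0,2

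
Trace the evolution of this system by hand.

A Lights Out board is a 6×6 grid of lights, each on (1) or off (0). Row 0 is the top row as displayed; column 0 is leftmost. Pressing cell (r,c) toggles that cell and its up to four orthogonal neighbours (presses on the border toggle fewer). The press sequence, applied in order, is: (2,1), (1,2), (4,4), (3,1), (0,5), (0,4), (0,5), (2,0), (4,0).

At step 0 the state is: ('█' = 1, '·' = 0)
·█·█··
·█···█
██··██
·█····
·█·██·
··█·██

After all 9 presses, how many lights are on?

gen 0: ·█·█··
·█···█
██··██
·█····
·█·██·
··█·██
gen 1: ·█·█··
·····█
··█·██
······
·█·██·
··█·██
gen 2: ·███··
·███·█
····██
······
·█·██·
··█·██
gen 3: ·███··
·███·█
····██
····█·
·█···█
··█··█
gen 4: ·███··
·███·█
·█··██
███·█·
·····█
··█··█
gen 5: ·█████
·███··
·█··██
███·█·
·····█
··█··█
gen 6: ·██···
·████·
·█··██
███·█·
·····█
··█··█
gen 7: ·██·██
·█████
·█··██
███·█·
·····█
··█··█
gen 8: ·██·██
██████
█···██
·██·█·
·····█
··█··█
gen 9: ·██·██
██████
█···██
███·█·
██···█
█·█··█

23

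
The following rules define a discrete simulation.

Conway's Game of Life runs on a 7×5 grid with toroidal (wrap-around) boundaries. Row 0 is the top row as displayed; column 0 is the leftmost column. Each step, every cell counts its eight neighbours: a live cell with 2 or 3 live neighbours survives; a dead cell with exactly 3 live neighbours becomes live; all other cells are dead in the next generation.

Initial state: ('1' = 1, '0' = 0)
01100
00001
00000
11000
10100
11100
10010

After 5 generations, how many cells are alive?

19

step 0: 01100
00001
00000
11000
10100
11100
10010
step 1: 11111
00000
10000
11000
00101
10110
10011
step 2: 01100
00110
11000
11001
00101
10100
00000
step 3: 01110
10010
00010
00111
00101
01010
00100
step 4: 01011
01010
00000
00101
11001
01010
00000
step 5: 10011
10011
00110
01011
01001
01101
10011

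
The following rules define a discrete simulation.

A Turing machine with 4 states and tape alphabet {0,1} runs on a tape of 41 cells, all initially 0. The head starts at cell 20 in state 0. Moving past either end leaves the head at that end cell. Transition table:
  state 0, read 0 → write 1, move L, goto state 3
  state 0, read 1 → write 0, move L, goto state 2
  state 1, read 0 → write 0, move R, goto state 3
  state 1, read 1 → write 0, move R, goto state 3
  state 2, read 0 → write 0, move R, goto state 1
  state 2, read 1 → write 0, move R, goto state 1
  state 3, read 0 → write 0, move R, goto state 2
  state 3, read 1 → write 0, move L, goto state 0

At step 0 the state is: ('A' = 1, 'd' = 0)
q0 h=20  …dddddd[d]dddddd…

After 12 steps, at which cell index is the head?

k=0  q0 h=20  …dddddd[d]dddddd…
k=1  q3 h=19  …dddddd[d]Addddd…
k=2  q2 h=20  …dddddd[A]dddddd…
k=3  q1 h=21  …dddddd[d]dddddd…
k=4  q3 h=22  …dddddd[d]dddddd…
k=5  q2 h=23  …dddddd[d]dddddd…
k=6  q1 h=24  …dddddd[d]dddddd…
k=7  q3 h=25  …dddddd[d]dddddd…
k=8  q2 h=26  …dddddd[d]dddddd…
k=9  q1 h=27  …dddddd[d]dddddd…
k=10  q3 h=28  …dddddd[d]dddddd…
k=11  q2 h=29  …dddddd[d]dddddd…
k=12  q1 h=30  …dddddd[d]dddddd…

30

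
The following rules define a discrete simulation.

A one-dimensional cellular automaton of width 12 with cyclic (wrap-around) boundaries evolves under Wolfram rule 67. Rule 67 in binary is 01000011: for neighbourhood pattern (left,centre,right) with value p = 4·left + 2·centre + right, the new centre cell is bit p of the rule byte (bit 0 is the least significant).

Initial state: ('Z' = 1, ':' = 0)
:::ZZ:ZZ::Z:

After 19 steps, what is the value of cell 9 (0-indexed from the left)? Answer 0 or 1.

k=0  :::ZZ:ZZ::Z:
k=1  ZZZ:Z::Z:Z::
k=2  ::Z:::Z::::Z
k=3  :Z::ZZ::ZZZ:
k=4  Z::Z:Z:Z::Z:
k=5  ::Z::::::Z::
k=6  ZZ::ZZZZZ::Z
k=7  :Z:Z::::Z:Z:
k=8  Z::::ZZZ::::
k=9  ::ZZZ::Z:ZZZ
k=10  :Z::Z:Z::::Z
k=11  :::Z::::ZZZ:
k=12  ZZZ::ZZZ::Z:
k=13  ::Z:Z::Z:Z::
k=14  ZZ::::Z::::Z
k=15  :Z:ZZZ::ZZZ:
k=16  Z::::Z:Z::Z:
k=17  ::ZZZ::::Z::
k=18  ZZ::Z:ZZZ::Z
k=19  :Z:Z::::Z:Z:

0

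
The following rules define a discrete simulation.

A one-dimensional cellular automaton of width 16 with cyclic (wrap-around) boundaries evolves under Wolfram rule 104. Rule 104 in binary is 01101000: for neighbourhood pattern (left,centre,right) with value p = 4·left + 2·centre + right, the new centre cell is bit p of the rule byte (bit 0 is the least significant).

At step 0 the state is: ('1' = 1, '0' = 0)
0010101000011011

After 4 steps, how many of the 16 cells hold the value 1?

0

k=0  0010101000011011
k=1  0001010000011111
k=2  0000100000010001
k=3  0000000000000000
k=4  0000000000000000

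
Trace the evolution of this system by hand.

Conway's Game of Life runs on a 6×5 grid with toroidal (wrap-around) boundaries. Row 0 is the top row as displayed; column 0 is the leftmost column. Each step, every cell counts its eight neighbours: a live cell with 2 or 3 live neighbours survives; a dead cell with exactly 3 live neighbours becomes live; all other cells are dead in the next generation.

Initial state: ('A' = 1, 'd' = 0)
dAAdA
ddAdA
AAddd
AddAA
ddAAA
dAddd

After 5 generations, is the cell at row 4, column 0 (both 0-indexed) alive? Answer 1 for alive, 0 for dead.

1

gen 0: dAAdA
ddAdA
AAddd
AddAA
ddAAA
dAddd
gen 1: dAAdd
ddAdA
dAAdd
ddddd
dAAdd
dAddA
gen 2: dAAdd
Adddd
dAAAd
ddddd
AAAdd
dddAd
gen 3: dAAdd
AddAd
dAAdd
AddAd
dAAdd
AddAd
gen 4: AAAAd
AddAd
AAAAd
AddAd
AAAAd
AddAd
gen 5: AddAd
ddddd
AddAd
ddddd
AddAd
ddddd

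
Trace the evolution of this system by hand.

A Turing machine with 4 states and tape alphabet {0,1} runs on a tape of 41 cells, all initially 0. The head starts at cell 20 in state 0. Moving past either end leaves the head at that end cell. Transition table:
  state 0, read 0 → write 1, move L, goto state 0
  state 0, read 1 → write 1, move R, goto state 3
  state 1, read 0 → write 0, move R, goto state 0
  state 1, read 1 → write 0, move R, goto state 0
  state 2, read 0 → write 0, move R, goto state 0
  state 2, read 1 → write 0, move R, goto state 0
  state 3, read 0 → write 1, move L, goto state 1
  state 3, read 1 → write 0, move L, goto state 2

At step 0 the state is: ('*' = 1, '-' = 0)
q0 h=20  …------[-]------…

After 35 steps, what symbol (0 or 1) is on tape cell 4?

t=0: q0 h=20  …------[-]------…
t=1: q0 h=19  …------[-]*-----…
t=2: q0 h=18  …------[-]**----…
t=3: q0 h=17  …------[-]***---…
t=4: q0 h=16  …------[-]****--…
t=5: q0 h=15  …------[-]*****-…
t=6: q0 h=14  …------[-]******…
t=7: q0 h=13  …------[-]******…
t=8: q0 h=12  …------[-]******…
t=9: q0 h=11  …------[-]******…
t=10: q0 h=10  …------[-]******…
t=11: q0 h= 9  …------[-]******…
t=12: q0 h= 8  …------[-]******…
t=13: q0 h= 7  …------[-]******…
t=14: q0 h= 6  |------[-]******…
t=15: q0 h= 5  |-----[-]******…
t=16: q0 h= 4  |----[-]******…
t=17: q0 h= 3  |---[-]******…
t=18: q0 h= 2  |--[-]******…
t=19: q0 h= 1  |-[-]******…
t=20: q0 h= 0  |[-]******…
t=21: q0 h= 0  |[*]******…
t=22: q3 h= 1  |*[*]******…
t=23: q2 h= 0  |[*]-*****…
t=24: q0 h= 1  |-[-]******…
t=25: q0 h= 0  |[-]******…
t=26: q0 h= 0  |[*]******…
t=27: q3 h= 1  |*[*]******…
t=28: q2 h= 0  |[*]-*****…
t=29: q0 h= 1  |-[-]******…
t=30: q0 h= 0  |[-]******…
t=31: q0 h= 0  |[*]******…
t=32: q3 h= 1  |*[*]******…
t=33: q2 h= 0  |[*]-*****…
t=34: q0 h= 1  |-[-]******…
t=35: q0 h= 0  |[-]******…

1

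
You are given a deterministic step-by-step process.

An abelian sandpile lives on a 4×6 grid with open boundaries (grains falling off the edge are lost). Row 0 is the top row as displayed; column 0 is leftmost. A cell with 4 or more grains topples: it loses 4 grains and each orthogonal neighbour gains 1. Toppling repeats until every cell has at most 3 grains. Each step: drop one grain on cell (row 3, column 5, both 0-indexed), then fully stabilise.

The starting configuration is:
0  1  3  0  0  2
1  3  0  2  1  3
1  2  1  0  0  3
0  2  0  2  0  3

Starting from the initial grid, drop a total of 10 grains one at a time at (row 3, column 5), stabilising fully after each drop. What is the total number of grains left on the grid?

32

t=0: 0  1  3  0  0  2
1  3  0  2  1  3
1  2  1  0  0  3
0  2  0  2  0  3
t=1: 0  1  3  0  0  3
1  3  0  2  2  0
1  2  1  0  1  1
0  2  0  2  1  1
t=2: 0  1  3  0  0  3
1  3  0  2  2  0
1  2  1  0  1  1
0  2  0  2  1  2
t=3: 0  1  3  0  0  3
1  3  0  2  2  0
1  2  1  0  1  1
0  2  0  2  1  3
t=4: 0  1  3  0  0  3
1  3  0  2  2  0
1  2  1  0  1  2
0  2  0  2  2  0
t=5: 0  1  3  0  0  3
1  3  0  2  2  0
1  2  1  0  1  2
0  2  0  2  2  1
t=6: 0  1  3  0  0  3
1  3  0  2  2  0
1  2  1  0  1  2
0  2  0  2  2  2
t=7: 0  1  3  0  0  3
1  3  0  2  2  0
1  2  1  0  1  2
0  2  0  2  2  3
t=8: 0  1  3  0  0  3
1  3  0  2  2  0
1  2  1  0  1  3
0  2  0  2  3  0
t=9: 0  1  3  0  0  3
1  3  0  2  2  0
1  2  1  0  1  3
0  2  0  2  3  1
t=10: 0  1  3  0  0  3
1  3  0  2  2  0
1  2  1  0  1  3
0  2  0  2  3  2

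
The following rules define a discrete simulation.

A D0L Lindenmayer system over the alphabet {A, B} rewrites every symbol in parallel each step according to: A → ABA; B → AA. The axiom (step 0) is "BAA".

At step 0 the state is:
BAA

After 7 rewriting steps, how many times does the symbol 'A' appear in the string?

step 0: BAA
step 1: AAABAABA
step 2: ABAABAABAAAABAABAAAABA
step 3: ABAAAABAABAAAABAABAAAABAABAABAABAAAABAABAAAABAABAABAABAAAABA
step 4: ABAAAABAABAABAABAAAABAABAAAABAABAABAABAAAABAABAAAABAABAABA…AAAABAABAABAABAAAABAABAAAABAABAAAABAABAAAABAABAABAABAAAABA  (len 164)
step 5: ABAAAABAABAABAABAAAABAABAAAABAABAAAABAABAAAABAABAABAABAAAA…AAAABAABAABAABAAAABAABAAAABAABAAAABAABAAAABAABAABAABAAAABA  (len 448)
step 6: ABAAAABAABAABAABAAAABAABAAAABAABAAAABAABAAAABAABAABAABAAAA…AAAABAABAABAABAAAABAABAAAABAABAAAABAABAAAABAABAABAABAAAABA  (len 1224)
step 7: ABAAAABAABAABAABAAAABAABAAAABAABAAAABAABAAAABAABAABAABAAAA…AAAABAABAABAABAAAABAABAAAABAABAAAABAABAAAABAABAABAABAAAABA  (len 3344)

2448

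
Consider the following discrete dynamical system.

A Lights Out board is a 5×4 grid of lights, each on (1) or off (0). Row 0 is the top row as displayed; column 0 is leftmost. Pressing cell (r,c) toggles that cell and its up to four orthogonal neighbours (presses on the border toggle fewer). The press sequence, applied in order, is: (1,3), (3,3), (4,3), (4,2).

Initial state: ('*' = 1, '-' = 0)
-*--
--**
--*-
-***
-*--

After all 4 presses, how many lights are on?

0) -*--
--**
--*-
-***
-*--
1) -*-*
----
--**
-***
-*--
2) -*-*
----
--*-
-*--
-*-*
3) -*-*
----
--*-
-*-*
-**-
4) -*-*
----
--*-
-***
---*

7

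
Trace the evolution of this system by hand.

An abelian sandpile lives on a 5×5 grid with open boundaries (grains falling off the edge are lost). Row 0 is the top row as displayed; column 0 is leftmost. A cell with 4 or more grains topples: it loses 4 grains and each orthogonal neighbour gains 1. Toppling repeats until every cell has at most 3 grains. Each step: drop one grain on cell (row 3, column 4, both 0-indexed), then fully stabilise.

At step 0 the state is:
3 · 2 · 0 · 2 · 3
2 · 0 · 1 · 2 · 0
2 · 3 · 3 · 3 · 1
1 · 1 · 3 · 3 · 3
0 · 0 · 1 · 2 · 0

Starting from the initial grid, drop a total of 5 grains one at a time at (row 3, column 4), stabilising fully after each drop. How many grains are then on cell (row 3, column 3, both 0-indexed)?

3

t=0: 3 · 2 · 0 · 2 · 3
2 · 0 · 1 · 2 · 0
2 · 3 · 3 · 3 · 1
1 · 1 · 3 · 3 · 3
0 · 0 · 1 · 2 · 0
t=1: 3 · 2 · 0 · 2 · 3
2 · 1 · 2 · 3 · 0
3 · 0 · 2 · 1 · 3
1 · 3 · 1 · 2 · 1
0 · 0 · 2 · 3 · 1
t=2: 3 · 2 · 0 · 2 · 3
2 · 1 · 2 · 3 · 0
3 · 0 · 2 · 1 · 3
1 · 3 · 1 · 2 · 2
0 · 0 · 2 · 3 · 1
t=3: 3 · 2 · 0 · 2 · 3
2 · 1 · 2 · 3 · 0
3 · 0 · 2 · 1 · 3
1 · 3 · 1 · 2 · 3
0 · 0 · 2 · 3 · 1
t=4: 3 · 2 · 0 · 2 · 3
2 · 1 · 2 · 3 · 1
3 · 0 · 2 · 2 · 0
1 · 3 · 1 · 3 · 1
0 · 0 · 2 · 3 · 2
t=5: 3 · 2 · 0 · 2 · 3
2 · 1 · 2 · 3 · 1
3 · 0 · 2 · 2 · 0
1 · 3 · 1 · 3 · 2
0 · 0 · 2 · 3 · 2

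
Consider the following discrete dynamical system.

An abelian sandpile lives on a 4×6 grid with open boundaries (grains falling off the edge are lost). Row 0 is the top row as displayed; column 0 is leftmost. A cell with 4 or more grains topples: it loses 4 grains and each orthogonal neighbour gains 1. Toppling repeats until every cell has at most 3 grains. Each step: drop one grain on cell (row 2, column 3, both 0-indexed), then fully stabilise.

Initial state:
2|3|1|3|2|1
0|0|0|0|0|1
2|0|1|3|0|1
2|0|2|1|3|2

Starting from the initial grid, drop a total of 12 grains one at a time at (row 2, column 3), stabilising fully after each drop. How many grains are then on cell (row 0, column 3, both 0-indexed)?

0) 2|3|1|3|2|1
0|0|0|0|0|1
2|0|1|3|0|1
2|0|2|1|3|2
1) 2|3|1|3|2|1
0|0|0|1|0|1
2|0|2|0|1|1
2|0|2|2|3|2
2) 2|3|1|3|2|1
0|0|0|1|0|1
2|0|2|1|1|1
2|0|2|2|3|2
3) 2|3|1|3|2|1
0|0|0|1|0|1
2|0|2|2|1|1
2|0|2|2|3|2
4) 2|3|1|3|2|1
0|0|0|1|0|1
2|0|2|3|1|1
2|0|2|2|3|2
5) 2|3|1|3|2|1
0|0|0|2|0|1
2|0|3|0|2|1
2|0|2|3|3|2
6) 2|3|1|3|2|1
0|0|0|2|0|1
2|0|3|1|2|1
2|0|2|3|3|2
7) 2|3|1|3|2|1
0|0|0|2|0|1
2|0|3|2|2|1
2|0|2|3|3|2
8) 2|3|1|3|2|1
0|0|0|2|0|1
2|0|3|3|2|1
2|0|2|3|3|2
9) 2|3|1|3|2|1
0|0|1|3|1|1
2|1|1|3|0|2
2|1|0|2|1|3
10) 2|3|2|0|3|1
0|0|2|1|2|1
2|1|2|1|1|2
2|1|0|3|1|3
11) 2|3|2|0|3|1
0|0|2|1|2|1
2|1|2|2|1|2
2|1|0|3|1|3
12) 2|3|2|0|3|1
0|0|2|1|2|1
2|1|2|3|1|2
2|1|0|3|1|3

0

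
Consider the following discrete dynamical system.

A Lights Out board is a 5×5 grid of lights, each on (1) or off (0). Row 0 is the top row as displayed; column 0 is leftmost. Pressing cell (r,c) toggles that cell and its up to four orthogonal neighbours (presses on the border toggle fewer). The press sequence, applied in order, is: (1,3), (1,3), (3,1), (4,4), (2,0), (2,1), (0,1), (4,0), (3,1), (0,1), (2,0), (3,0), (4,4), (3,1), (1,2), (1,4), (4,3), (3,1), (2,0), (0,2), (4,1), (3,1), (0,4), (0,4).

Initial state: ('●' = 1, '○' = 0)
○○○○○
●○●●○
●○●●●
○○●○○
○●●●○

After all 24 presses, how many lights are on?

13

step 0: ○○○○○
●○●●○
●○●●●
○○●○○
○●●●○
step 1: ○○○●○
●○○○●
●○●○●
○○●○○
○●●●○
step 2: ○○○○○
●○●●○
●○●●●
○○●○○
○●●●○
step 3: ○○○○○
●○●●○
●●●●●
●●○○○
○○●●○
step 4: ○○○○○
●○●●○
●●●●●
●●○○●
○○●○●
step 5: ○○○○○
○○●●○
○○●●●
○●○○●
○○●○●
step 6: ○○○○○
○●●●○
●●○●●
○○○○●
○○●○●
step 7: ●●●○○
○○●●○
●●○●●
○○○○●
○○●○●
step 8: ●●●○○
○○●●○
●●○●●
●○○○●
●●●○●
step 9: ●●●○○
○○●●○
●○○●●
○●●○●
●○●○●
step 10: ○○○○○
○●●●○
●○○●●
○●●○●
●○●○●
step 11: ○○○○○
●●●●○
○●○●●
●●●○●
●○●○●
step 12: ○○○○○
●●●●○
●●○●●
○○●○●
○○●○●
step 13: ○○○○○
●●●●○
●●○●●
○○●○○
○○●●○
step 14: ○○○○○
●●●●○
●○○●●
●●○○○
○●●●○
step 15: ○○●○○
●○○○○
●○●●●
●●○○○
○●●●○
step 16: ○○●○●
●○○●●
●○●●○
●●○○○
○●●●○
step 17: ○○●○●
●○○●●
●○●●○
●●○●○
○●○○●
step 18: ○○●○●
●○○●●
●●●●○
○○●●○
○○○○●
step 19: ○○●○●
○○○●●
○○●●○
●○●●○
○○○○●
step 20: ○●○●●
○○●●●
○○●●○
●○●●○
○○○○●
step 21: ○●○●●
○○●●●
○○●●○
●●●●○
●●●○●
step 22: ○●○●●
○○●●●
○●●●○
○○○●○
●○●○●
step 23: ○●○○○
○○●●○
○●●●○
○○○●○
●○●○●
step 24: ○●○●●
○○●●●
○●●●○
○○○●○
●○●○●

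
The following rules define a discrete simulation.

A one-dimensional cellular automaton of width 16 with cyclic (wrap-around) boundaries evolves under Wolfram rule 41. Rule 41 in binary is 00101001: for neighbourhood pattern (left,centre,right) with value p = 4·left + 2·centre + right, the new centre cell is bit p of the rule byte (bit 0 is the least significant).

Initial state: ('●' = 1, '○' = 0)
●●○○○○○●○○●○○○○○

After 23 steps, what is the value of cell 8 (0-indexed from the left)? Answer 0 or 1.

step 0: ●●○○○○○●○○●○○○○○
step 1: ●○○●●●○○○○○○●●●○
step 2: ○○○●○○○●●●●○●○○●
step 3: ○●○○○●○●○○○●○○○○
step 4: ○○○●○○●○○●○○○●●●
step 5: ○●○○○○○○○○○●○●○○
step 6: ○○○●●●●●●●○○●○○●
step 7: ○●○●○○○○○○○○○○○○
step 8: ○○●○○●●●●●●●●●●●
step 9: ○○○○○●○○○○○○○○○○
step 10: ●●●●○○○●●●●●●●●●
step 11: ○○○○○●○●○○○○○○○○
step 12: ●●●●○○●○○●●●●●●●
step 13: ○○○○○○○○○●○○○○○○
step 14: ●●●●●●●●○○○●●●●●
step 15: ○○○○○○○○○●○●○○○○
step 16: ●●●●●●●●○○●○○●●●
step 17: ○○○○○○○○○○○○○●○○
step 18: ●●●●●●●●●●●●○○○●
step 19: ○○○○○○○○○○○○○●○●
step 20: ○●●●●●●●●●●●○○●○
step 21: ○●○○○○○○○○○○○○○○
step 22: ○○○●●●●●●●●●●●●●
step 23: ○●○●○○○○○○○○○○○○

0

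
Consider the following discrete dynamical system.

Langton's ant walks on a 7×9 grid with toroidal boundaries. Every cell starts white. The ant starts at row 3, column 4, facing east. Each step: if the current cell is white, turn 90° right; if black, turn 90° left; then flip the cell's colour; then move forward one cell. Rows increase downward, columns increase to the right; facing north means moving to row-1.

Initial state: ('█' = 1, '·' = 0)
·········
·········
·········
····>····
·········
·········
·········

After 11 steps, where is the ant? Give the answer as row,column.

1,3

k=0  ·········
·········
·········
····>····
·········
·········
·········
k=1  ·········
·········
·········
····█····
····v····
·········
·········
k=2  ·········
·········
·········
····█····
···<█····
·········
·········
k=3  ·········
·········
·········
···^█····
···██····
·········
·········
k=4  ·········
·········
·········
···█>····
···██····
·········
·········
k=5  ·········
·········
····^····
···█·····
···██····
·········
·········
k=6  ·········
·········
····█>···
···█·····
···██····
·········
·········
k=7  ·········
·········
····██···
···█·v···
···██····
·········
·········
k=8  ·········
·········
····██···
···█<█···
···██····
·········
·········
k=9  ·········
·········
····^█···
···███···
···██····
·········
·········
k=10  ·········
·········
···<·█···
···███···
···██····
·········
·········
k=11  ·········
···^·····
···█·█···
···███···
···██····
·········
·········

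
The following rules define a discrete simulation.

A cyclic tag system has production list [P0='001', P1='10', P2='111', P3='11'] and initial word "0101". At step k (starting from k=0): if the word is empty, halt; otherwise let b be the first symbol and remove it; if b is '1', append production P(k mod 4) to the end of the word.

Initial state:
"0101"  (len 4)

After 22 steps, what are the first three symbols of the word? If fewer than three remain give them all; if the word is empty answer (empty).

0) "0101"  (len 4)
1) "101"  (len 3)
2) "0110"  (len 4)
3) "110"  (len 3)
4) "1011"  (len 4)
5) "011001"  (len 6)
6) "11001"  (len 5)
7) "1001111"  (len 7)
8) "00111111"  (len 8)
9) "0111111"  (len 7)
10) "111111"  (len 6)
11) "11111111"  (len 8)
12) "111111111"  (len 9)
13) "11111111001"  (len 11)
14) "111111100110"  (len 12)
15) "11111100110111"  (len 14)
16) "111110011011111"  (len 15)
17) "11110011011111001"  (len 17)
18) "111001101111100110"  (len 18)
19) "11001101111100110111"  (len 20)
20) "100110111110011011111"  (len 21)
21) "00110111110011011111001"  (len 23)
22) "0110111110011011111001"  (len 22)

011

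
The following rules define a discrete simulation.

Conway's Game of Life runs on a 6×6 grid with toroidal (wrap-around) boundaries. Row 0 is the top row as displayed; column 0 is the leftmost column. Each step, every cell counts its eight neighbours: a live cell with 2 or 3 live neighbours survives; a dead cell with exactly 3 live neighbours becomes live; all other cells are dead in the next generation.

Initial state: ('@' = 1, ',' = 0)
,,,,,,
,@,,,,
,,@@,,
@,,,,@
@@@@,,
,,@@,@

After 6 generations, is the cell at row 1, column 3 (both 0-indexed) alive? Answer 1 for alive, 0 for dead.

0

[0] ,,,,,,
,@,,,,
,,@@,,
@,,,,@
@@@@,,
,,@@,@
[1] ,,@,,,
,,@,,,
@@@,,,
@,,,@@
,,,@,,
@,,@@,
[2] ,@@,,,
,,@@,,
@,@@,,
@,@@@@
@,,@,,
,,@@@,
[3] ,@,,@,
,,,,,,
@,,,,,
@,,,,,
@,,,,,
,,,,@,
[4] ,,,,,,
,,,,,,
,,,,,,
@@,,,@
,,,,,@
,,,,,@
[5] ,,,,,,
,,,,,,
@,,,,,
@,,,,@
,,,,@@
,,,,,,
[6] ,,,,,,
,,,,,,
@,,,,@
@,,,@,
@,,,@@
,,,,,,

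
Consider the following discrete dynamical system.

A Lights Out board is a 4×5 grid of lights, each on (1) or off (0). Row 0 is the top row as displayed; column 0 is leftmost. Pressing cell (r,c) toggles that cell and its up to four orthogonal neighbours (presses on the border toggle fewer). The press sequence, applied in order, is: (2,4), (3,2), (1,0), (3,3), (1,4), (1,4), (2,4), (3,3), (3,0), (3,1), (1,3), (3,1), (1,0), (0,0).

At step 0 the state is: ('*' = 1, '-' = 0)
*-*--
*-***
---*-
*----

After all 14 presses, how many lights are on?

7

gen 0: *-*--
*-***
---*-
*----
gen 1: *-*--
*-**-
----*
*---*
gen 2: *-*--
*-**-
--*-*
*****
gen 3: --*--
-***-
*-*-*
*****
gen 4: --*--
-***-
*-***
**---
gen 5: --*-*
-**-*
*-**-
**---
gen 6: --*--
-***-
*-***
**---
gen 7: --*--
-****
*-*--
**--*
gen 8: --*--
-****
*-**-
****-
gen 9: --*--
-****
--**-
--**-
gen 10: --*--
-****
-***-
**-*-
gen 11: --**-
-*---
-**--
**-*-
gen 12: --**-
-*---
--*--
--**-
gen 13: *-**-
*----
*-*--
--**-
gen 14: -***-
-----
*-*--
--**-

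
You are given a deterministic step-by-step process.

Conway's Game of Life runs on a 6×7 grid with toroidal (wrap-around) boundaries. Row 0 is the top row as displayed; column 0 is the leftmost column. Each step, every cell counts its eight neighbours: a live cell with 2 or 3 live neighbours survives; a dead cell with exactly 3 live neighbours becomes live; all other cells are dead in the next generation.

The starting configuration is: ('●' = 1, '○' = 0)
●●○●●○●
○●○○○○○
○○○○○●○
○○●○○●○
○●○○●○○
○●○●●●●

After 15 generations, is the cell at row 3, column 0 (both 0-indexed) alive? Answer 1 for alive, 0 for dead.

t=0: ●●○●●○●
○●○○○○○
○○○○○●○
○○●○○●○
○●○○●○○
○●○●●●●
t=1: ○●○●○○●
○●●○●●●
○○○○○○○
○○○○●●○
●●○○○○●
○●○○○○●
t=2: ○●○●●○●
○●●●●●●
○○○●○○●
●○○○○●●
○●○○○○●
○●○○○●●
t=3: ○●○○○○○
○●○○○○●
○●○●○○○
○○○○○●○
○●○○○○○
○●○○●○●
t=4: ○●●○○●○
○●○○○○○
●○●○○○○
○○●○○○○
●○○○○●○
○●●○○○○
t=5: ●○○○○○○
●○○○○○○
○○●○○○○
○○○○○○●
○○●○○○○
●○●○○○●
t=6: ●○○○○○○
○●○○○○○
○○○○○○○
○○○○○○○
●●○○○○●
●○○○○○●
t=7: ●●○○○○●
○○○○○○○
○○○○○○○
●○○○○○○
○●○○○○●
○○○○○○○
t=8: ●○○○○○○
●○○○○○○
○○○○○○○
●○○○○○○
●○○○○○○
○●○○○○●
t=9: ●●○○○○●
○○○○○○○
○○○○○○○
○○○○○○○
●●○○○○●
○●○○○○●
t=10: ○●○○○○●
●○○○○○○
○○○○○○○
●○○○○○○
○●○○○○●
○○●○○●○
t=11: ●●○○○○●
●○○○○○○
○○○○○○○
●○○○○○○
●●○○○○●
○●●○○●●
t=12: ○○●○○●○
●●○○○○●
○○○○○○○
●●○○○○●
○○●○○●○
○○●○○●○
t=13: ●○●○○●○
●●○○○○●
○○○○○○○
●●○○○○●
●○●○○●○
○●●●●●●
t=14: ○○○○○○○
●●○○○○●
○○○○○○○
●●○○○○●
○○○○○○○
○○○○○○○
t=15: ●○○○○○○
●○○○○○○
○○○○○○○
●○○○○○○
●○○○○○○
○○○○○○○

1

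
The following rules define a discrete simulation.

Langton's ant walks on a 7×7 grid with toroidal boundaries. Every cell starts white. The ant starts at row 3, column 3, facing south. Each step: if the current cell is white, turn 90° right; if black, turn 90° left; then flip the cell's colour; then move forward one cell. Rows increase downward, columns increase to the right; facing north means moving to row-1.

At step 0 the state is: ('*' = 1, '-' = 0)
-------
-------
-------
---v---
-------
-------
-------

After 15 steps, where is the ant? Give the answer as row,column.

2,3

[0] -------
-------
-------
---v---
-------
-------
-------
[1] -------
-------
-------
--<*---
-------
-------
-------
[2] -------
-------
--^----
--**---
-------
-------
-------
[3] -------
-------
--*>---
--**---
-------
-------
-------
[4] -------
-------
--**---
--*v---
-------
-------
-------
[5] -------
-------
--**---
--*->--
-------
-------
-------
[6] -------
-------
--**---
--*-*--
----v--
-------
-------
[7] -------
-------
--**---
--*-*--
---<*--
-------
-------
[8] -------
-------
--**---
--*^*--
---**--
-------
-------
[9] -------
-------
--**---
--**>--
---**--
-------
-------
[10] -------
-------
--**^--
--**---
---**--
-------
-------
[11] -------
-------
--***>-
--**---
---**--
-------
-------
[12] -------
-------
--****-
--**-v-
---**--
-------
-------
[13] -------
-------
--****-
--**<*-
---**--
-------
-------
[14] -------
-------
--**^*-
--****-
---**--
-------
-------
[15] -------
-------
--*<-*-
--****-
---**--
-------
-------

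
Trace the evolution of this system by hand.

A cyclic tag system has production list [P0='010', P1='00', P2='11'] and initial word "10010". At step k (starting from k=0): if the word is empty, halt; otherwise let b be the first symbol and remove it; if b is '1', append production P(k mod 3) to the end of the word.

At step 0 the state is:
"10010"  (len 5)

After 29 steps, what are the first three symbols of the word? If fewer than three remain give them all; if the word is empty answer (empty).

010

0) "10010"  (len 5)
1) "0010010"  (len 7)
2) "010010"  (len 6)
3) "10010"  (len 5)
4) "0010010"  (len 7)
5) "010010"  (len 6)
6) "10010"  (len 5)
7) "0010010"  (len 7)
8) "010010"  (len 6)
9) "10010"  (len 5)
10) "0010010"  (len 7)
11) "010010"  (len 6)
12) "10010"  (len 5)
13) "0010010"  (len 7)
14) "010010"  (len 6)
15) "10010"  (len 5)
16) "0010010"  (len 7)
17) "010010"  (len 6)
18) "10010"  (len 5)
19) "0010010"  (len 7)
20) "010010"  (len 6)
21) "10010"  (len 5)
22) "0010010"  (len 7)
23) "010010"  (len 6)
24) "10010"  (len 5)
25) "0010010"  (len 7)
26) "010010"  (len 6)
27) "10010"  (len 5)
28) "0010010"  (len 7)
29) "010010"  (len 6)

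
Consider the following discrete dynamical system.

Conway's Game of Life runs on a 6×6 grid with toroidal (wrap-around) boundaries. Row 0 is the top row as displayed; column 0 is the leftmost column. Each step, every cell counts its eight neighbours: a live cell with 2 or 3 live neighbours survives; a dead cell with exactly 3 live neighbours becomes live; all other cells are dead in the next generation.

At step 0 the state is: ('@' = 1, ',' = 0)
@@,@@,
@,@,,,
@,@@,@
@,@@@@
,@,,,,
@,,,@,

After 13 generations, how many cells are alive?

4

step 0: @@,@@,
@,@,,,
@,@@,@
@,@@@@
,@,,,,
@,,,@,
step 1: @,@@@,
,,,,,,
,,,,,,
,,,,,,
,@@,,,
@,@@@,
step 2: ,,@,@,
,,,@,,
,,,,,,
,,,,,,
,@@,,,
@,,,@,
step 3: ,,,,@@
,,,@,,
,,,,,,
,,,,,,
,@,,,,
,,@,,@
step 4: ,,,@@@
,,,,@,
,,,,,,
,,,,,,
,,,,,,
@,,,@@
step 5: @,,@,,
,,,@@@
,,,,,,
,,,,,,
,,,,,@
@,,@,,
step 6: @,@@,,
,,,@@@
,,,,@,
,,,,,,
,,,,,,
@,,,@@
step 7: @@@,,,
,,@,,@
,,,@@@
,,,,,,
,,,,,@
@@,@@@
step 8: ,,,,,,
,,@,,@
,,,@@@
,,,,,@
,,,,,@
,,,@@,
step 9: ,,,@@,
,,,@,@
@,,@,@
@,,,,@
,,,,,@
,,,,@,
step 10: ,,,@,@
@,@@,@
,,,,,,
,,,,,,
@,,,@@
,,,@@@
step 11: ,,,,,,
@,@@,@
,,,,,,
,,,,,@
@,,@,,
,,,@,,
step 12: ,,@@@,
,,,,,,
@,,,@@
,,,,,,
,,,,@,
,,,,,,
step 13: ,,,@,,
,,,,,,
,,,,,@
,,,,@,
,,,,,,
,,,,@,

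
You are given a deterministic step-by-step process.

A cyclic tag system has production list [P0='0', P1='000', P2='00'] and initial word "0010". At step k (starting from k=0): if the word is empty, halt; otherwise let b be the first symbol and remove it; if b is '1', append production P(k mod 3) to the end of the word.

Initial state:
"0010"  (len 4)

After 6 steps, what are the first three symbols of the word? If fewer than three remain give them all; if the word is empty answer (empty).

gen 0: "0010"  (len 4)
gen 1: "010"  (len 3)
gen 2: "10"  (len 2)
gen 3: "000"  (len 3)
gen 4: "00"  (len 2)
gen 5: "0"  (len 1)
gen 6: (halted — word empty)

(empty)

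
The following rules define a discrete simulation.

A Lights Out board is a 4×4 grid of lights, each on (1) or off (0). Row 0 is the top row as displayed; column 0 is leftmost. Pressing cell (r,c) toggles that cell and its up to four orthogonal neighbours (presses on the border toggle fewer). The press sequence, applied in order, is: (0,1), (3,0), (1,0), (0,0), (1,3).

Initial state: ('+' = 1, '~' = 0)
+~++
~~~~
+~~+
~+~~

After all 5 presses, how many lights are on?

t=0: +~++
~~~~
+~~+
~+~~
t=1: ~+~+
~+~~
+~~+
~+~~
t=2: ~+~+
~+~~
~~~+
+~~~
t=3: ++~+
+~~~
+~~+
+~~~
t=4: ~~~+
~~~~
+~~+
+~~~
t=5: ~~~~
~~++
+~~~
+~~~

4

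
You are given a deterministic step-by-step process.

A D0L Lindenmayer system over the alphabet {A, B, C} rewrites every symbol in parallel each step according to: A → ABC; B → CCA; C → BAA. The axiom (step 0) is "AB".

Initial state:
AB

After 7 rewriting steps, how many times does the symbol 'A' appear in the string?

[0] AB
[1] ABCCCA
[2] ABCCCABAABAABAAABC
[3] ABCCCABAABAABAAABCCCAABCABCCCAABCABCCCAABCABCABCCCABAA
[4] ABCCCABAABAABAAABCCCAABCABCCCAABCABCCCAABCABCABCCCABAABAAB…ABAABAABAAABCABCCCABAAABCCCABAAABCCCABAABAABAAABCCCAABCABC  (len 162)
[5] ABCCCABAABAABAAABCCCAABCABCCCAABCABCCCAABCABCABCCCABAABAAB…CABCCCAABCABCCCAABCABCABCCCABAABAABAAABCABCCCABAAABCCCABAA  (len 486)
[6] ABCCCABAABAABAAABCCCAABCABCCCAABCABCCCAABCABCABCCCABAABAAB…ABAAABCCCABAABAABAAABCCCAABCABCABCCCABAABAABAAABCCCAABCABC  (len 1458)
[7] ABCCCABAABAABAAABCCCAABCABCCCAABCABCCCAABCABCABCCCABAABAAB…CABCCCAABCABCCCAABCABCABCCCABAABAABAAABCABCCCABAAABCCCABAA  (len 4374)

1910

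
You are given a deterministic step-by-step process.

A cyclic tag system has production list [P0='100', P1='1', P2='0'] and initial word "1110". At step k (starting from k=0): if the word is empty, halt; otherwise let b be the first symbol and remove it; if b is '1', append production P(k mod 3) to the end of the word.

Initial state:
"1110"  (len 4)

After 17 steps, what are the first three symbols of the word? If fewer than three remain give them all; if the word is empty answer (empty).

(empty)

gen 0: "1110"  (len 4)
gen 1: "110100"  (len 6)
gen 2: "101001"  (len 6)
gen 3: "010010"  (len 6)
gen 4: "10010"  (len 5)
gen 5: "00101"  (len 5)
gen 6: "0101"  (len 4)
gen 7: "101"  (len 3)
gen 8: "011"  (len 3)
gen 9: "11"  (len 2)
gen 10: "1100"  (len 4)
gen 11: "1001"  (len 4)
gen 12: "0010"  (len 4)
gen 13: "010"  (len 3)
gen 14: "10"  (len 2)
gen 15: "00"  (len 2)
gen 16: "0"  (len 1)
gen 17: (halted — word empty)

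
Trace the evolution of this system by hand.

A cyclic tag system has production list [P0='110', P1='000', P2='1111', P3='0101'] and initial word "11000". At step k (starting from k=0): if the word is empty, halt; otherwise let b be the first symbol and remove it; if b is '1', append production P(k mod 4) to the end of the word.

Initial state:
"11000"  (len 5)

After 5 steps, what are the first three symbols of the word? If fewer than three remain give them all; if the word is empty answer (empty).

110

0) "11000"  (len 5)
1) "1000110"  (len 7)
2) "000110000"  (len 9)
3) "00110000"  (len 8)
4) "0110000"  (len 7)
5) "110000"  (len 6)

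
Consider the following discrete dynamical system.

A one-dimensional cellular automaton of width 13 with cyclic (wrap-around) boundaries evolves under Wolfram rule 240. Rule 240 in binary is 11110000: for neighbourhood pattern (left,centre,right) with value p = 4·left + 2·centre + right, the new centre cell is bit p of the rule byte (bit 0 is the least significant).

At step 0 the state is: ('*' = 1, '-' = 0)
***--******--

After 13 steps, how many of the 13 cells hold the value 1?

9

step 0: ***--******--
step 1: -***--******-
step 2: --***--******
step 3: *--***--*****
step 4: **--***--****
step 5: ***--***--***
step 6: ****--***--**
step 7: *****--***--*
step 8: ******--***--
step 9: -******--***-
step 10: --******--***
step 11: *--******--**
step 12: **--******--*
step 13: ***--******--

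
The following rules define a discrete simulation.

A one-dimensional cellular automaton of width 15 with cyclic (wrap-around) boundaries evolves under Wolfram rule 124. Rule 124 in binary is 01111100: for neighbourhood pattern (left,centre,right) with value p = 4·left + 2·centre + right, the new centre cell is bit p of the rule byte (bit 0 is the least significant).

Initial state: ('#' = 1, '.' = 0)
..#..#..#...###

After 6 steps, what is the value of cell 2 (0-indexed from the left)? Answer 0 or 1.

0

gen 0: ..#..#..#...###
gen 1: #.##.##.##..#.#
gen 2: ###########.###
gen 3: ..........###..
gen 4: ..........#.##.
gen 5: ..........#####
gen 6: #.........#...#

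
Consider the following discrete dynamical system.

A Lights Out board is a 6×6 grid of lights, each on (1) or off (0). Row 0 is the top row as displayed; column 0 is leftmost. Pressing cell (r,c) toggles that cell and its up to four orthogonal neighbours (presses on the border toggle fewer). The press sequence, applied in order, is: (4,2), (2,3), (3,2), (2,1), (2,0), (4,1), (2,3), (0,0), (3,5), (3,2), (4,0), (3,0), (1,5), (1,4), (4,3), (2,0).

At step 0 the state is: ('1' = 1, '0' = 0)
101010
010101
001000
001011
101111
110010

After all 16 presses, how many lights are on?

gen 0: 101010
010101
001000
001011
101111
110010
gen 1: 101010
010101
001000
000011
110011
111010
gen 2: 101010
010001
000110
000111
110011
111010
gen 3: 101010
010001
001110
011011
111011
111010
gen 4: 101010
000001
110110
001011
111011
111010
gen 5: 101010
100001
000110
101011
111011
111010
gen 6: 101010
100001
000110
111011
000011
101010
gen 7: 101010
100101
001000
111111
000011
101010
gen 8: 011010
000101
001000
111111
000011
101010
gen 9: 011010
000101
001001
111100
000010
101010
gen 10: 011010
000101
000001
100000
001010
101010
gen 11: 011010
000101
000001
000000
111010
001010
gen 12: 011010
000101
100001
110000
011010
001010
gen 13: 011011
000110
100000
110000
011010
001010
gen 14: 011001
000001
100010
110000
011010
001010
gen 15: 011001
000001
100010
110100
010100
001110
gen 16: 011001
100001
010010
010100
010100
001110

14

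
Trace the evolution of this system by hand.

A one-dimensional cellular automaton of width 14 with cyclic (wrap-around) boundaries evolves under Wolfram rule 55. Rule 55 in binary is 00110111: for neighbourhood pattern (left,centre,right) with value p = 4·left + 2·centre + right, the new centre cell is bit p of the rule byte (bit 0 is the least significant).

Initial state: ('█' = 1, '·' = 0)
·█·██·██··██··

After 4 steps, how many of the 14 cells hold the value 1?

0) ·█·██·██··██··
1) ███··█··██··██
2) ···█████··██··
3) ███·····██··██
4) ···█████··██··

7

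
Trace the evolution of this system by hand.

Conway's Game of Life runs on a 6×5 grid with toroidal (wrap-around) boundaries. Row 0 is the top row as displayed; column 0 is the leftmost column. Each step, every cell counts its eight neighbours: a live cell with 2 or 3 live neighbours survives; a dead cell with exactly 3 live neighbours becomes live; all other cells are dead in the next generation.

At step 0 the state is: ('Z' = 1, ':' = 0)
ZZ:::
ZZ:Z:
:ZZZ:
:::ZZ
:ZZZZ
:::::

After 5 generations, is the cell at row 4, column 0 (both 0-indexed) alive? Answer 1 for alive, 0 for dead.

0

k=0  ZZ:::
ZZ:Z:
:ZZZ:
:::ZZ
:ZZZZ
:::::
k=1  ZZZ:Z
:::Z:
:Z:::
:::::
Z:Z:Z
:::ZZ
k=2  ZZZ::
:::ZZ
:::::
ZZ:::
Z:::Z
:::::
k=3  ZZZZZ
ZZZZZ
Z:::Z
ZZ::Z
ZZ::Z
::::Z
k=4  :::::
:::::
:::::
:::Z:
:Z:Z:
:::::
k=5  :::::
:::::
:::::
::Z::
::Z::
:::::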